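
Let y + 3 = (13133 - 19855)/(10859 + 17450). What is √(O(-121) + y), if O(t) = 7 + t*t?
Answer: 3*√1304033900683/28309 ≈ 121.02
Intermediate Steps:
O(t) = 7 + t²
y = -91649/28309 (y = -3 + (13133 - 19855)/(10859 + 17450) = -3 - 6722/28309 = -91649/28309 ≈ -3.2374)
√(O(-121) + y) = √((7 + (-121)²) - 91649/28309) = √((7 + 14641) - 91649/28309) = √(14648 - 91649/28309) = √(414578583/28309) = 3*√1304033900683/28309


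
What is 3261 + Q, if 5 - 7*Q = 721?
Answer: 22111/7 ≈ 3158.7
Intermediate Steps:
Q = -716/7 (Q = 5/7 - 1/7*721 = 5/7 - 103 = -716/7 ≈ -102.29)
3261 + Q = 3261 - 716/7 = 22111/7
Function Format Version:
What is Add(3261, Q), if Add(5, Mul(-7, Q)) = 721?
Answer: Rational(22111, 7) ≈ 3158.7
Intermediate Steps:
Q = Rational(-716, 7) (Q = Add(Rational(5, 7), Mul(Rational(-1, 7), 721)) = Add(Rational(5, 7), -103) = Rational(-716, 7) ≈ -102.29)
Add(3261, Q) = Add(3261, Rational(-716, 7)) = Rational(22111, 7)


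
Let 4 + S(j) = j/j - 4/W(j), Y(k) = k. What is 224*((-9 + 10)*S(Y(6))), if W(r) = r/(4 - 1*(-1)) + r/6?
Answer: -11872/11 ≈ -1079.3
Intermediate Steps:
W(r) = 11*r/30 (W(r) = r/(4 + 1) + r*(1/6) = r/5 + r/6 = 11*r/30)
S(j) = -3 - 120/(11*j) (S(j) = -4 + (j/j - 4*30/(11*j)) = -4 + (1 - 120/(11*j)) = -3 - 120/(11*j))
224*((-9 + 10)*S(Y(6))) = 224*((-9 + 10)*(-3 - 120/11/6)) = 224*(1*(-3 - 120/11*1/6)) = 224*(1*(-3 - 20/11)) = 224*(1*(-53/11)) = 224*(-53/11) = -11872/11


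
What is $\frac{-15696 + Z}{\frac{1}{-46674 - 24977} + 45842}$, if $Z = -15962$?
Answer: $- \frac{2268327358}{3284625141} \approx -0.69059$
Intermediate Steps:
$\frac{-15696 + Z}{\frac{1}{-46674 - 24977} + 45842} = \frac{-15696 - 15962}{\frac{1}{-46674 - 24977} + 45842} = - \frac{31658}{\frac{1}{-71651} + 45842} = - \frac{31658}{- \frac{1}{71651} + 45842} = - \frac{31658}{\frac{3284625141}{71651}} = \left(-31658\right) \frac{71651}{3284625141} = - \frac{2268327358}{3284625141}$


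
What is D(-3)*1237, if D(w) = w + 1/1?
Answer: -2474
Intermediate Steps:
D(w) = 1 + w (D(w) = w + 1 = 1 + w)
D(-3)*1237 = (1 - 3)*1237 = -2*1237 = -2474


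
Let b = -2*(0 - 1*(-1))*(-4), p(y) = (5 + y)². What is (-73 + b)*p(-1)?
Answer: -1040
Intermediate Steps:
b = 8 (b = -2*(0 + 1)*(-4) = -2*1*(-4) = -2*(-4) = 8)
(-73 + b)*p(-1) = (-73 + 8)*(5 - 1)² = -65*4² = -65*16 = -1040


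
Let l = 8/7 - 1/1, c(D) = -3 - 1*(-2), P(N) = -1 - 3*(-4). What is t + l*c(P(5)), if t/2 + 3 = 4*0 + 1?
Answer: -29/7 ≈ -4.1429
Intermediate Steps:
P(N) = 11 (P(N) = -1 + 12 = 11)
c(D) = -1 (c(D) = -3 + 2 = -1)
t = -4 (t = -6 + 2*(4*0 + 1) = -6 + 2*(0 + 1) = -6 + 2*1 = -6 + 2 = -4)
l = 1/7 (l = 8*(1/7) - 1*1 = 8/7 - 1 = 1/7 ≈ 0.14286)
t + l*c(P(5)) = -4 + (1/7)*(-1) = -4 - 1/7 = -29/7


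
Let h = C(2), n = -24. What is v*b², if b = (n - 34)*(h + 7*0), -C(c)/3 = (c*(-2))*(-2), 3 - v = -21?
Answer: 46503936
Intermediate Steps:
v = 24 (v = 3 - 1*(-21) = 3 + 21 = 24)
C(c) = -12*c (C(c) = -3*c*(-2)*(-2) = -3*(-2*c)*(-2) = -12*c)
h = -24 (h = -12*2 = -24)
b = 1392 (b = (-24 - 34)*(-24 + 7*0) = -58*(-24 + 0) = -58*(-24) = 1392)
v*b² = 24*1392² = 24*1937664 = 46503936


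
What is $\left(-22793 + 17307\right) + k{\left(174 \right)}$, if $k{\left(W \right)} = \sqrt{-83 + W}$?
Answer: $-5486 + \sqrt{91} \approx -5476.5$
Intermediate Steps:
$\left(-22793 + 17307\right) + k{\left(174 \right)} = \left(-22793 + 17307\right) + \sqrt{-83 + 174} = -5486 + \sqrt{91}$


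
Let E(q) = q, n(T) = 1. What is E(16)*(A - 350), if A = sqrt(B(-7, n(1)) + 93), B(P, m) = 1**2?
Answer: -5600 + 16*sqrt(94) ≈ -5444.9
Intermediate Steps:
B(P, m) = 1
A = sqrt(94) (A = sqrt(1 + 93) = sqrt(94) ≈ 9.6954)
E(16)*(A - 350) = 16*(sqrt(94) - 350) = 16*(-350 + sqrt(94)) = -5600 + 16*sqrt(94)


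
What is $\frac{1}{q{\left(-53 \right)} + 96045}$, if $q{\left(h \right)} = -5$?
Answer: $\frac{1}{96040} \approx 1.0412 \cdot 10^{-5}$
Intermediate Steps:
$\frac{1}{q{\left(-53 \right)} + 96045} = \frac{1}{-5 + 96045} = \frac{1}{96040}$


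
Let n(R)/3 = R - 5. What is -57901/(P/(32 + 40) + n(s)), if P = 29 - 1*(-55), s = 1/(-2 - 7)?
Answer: 347406/85 ≈ 4087.1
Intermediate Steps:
s = -⅑ (s = 1/(-9) = -⅑ ≈ -0.11111)
n(R) = -15 + 3*R (n(R) = 3*(R - 5) = 3*(-5 + R) = -15 + 3*R)
P = 84 (P = 29 + 55 = 84)
-57901/(P/(32 + 40) + n(s)) = -57901/(84/(32 + 40) + (-15 + 3*(-⅑))) = -57901/(84/72 + (-15 - ⅓)) = -57901/(84*(1/72) - 46/3) = -57901/(7/6 - 46/3) = -57901/(-85/6) = -57901*(-6/85) = 347406/85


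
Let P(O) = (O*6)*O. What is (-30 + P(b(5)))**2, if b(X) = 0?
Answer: 900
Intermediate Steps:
P(O) = 6*O**2 (P(O) = (6*O)*O = 6*O**2)
(-30 + P(b(5)))**2 = (-30 + 6*0**2)**2 = (-30 + 6*0)**2 = (-30 + 0)**2 = (-30)**2 = 900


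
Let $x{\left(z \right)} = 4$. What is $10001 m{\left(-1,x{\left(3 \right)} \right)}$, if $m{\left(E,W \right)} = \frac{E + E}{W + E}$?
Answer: $- \frac{20002}{3} \approx -6667.3$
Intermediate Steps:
$m{\left(E,W \right)} = \frac{2 E}{E + W}$
$10001 m{\left(-1,x{\left(3 \right)} \right)} = 10001 \cdot 2 \left(-1\right) \frac{1}{-1 + 4} = 10001 \cdot 2 \left(-1\right) \frac{1}{3} = 10001 \left(- \frac{2}{3}\right) = - \frac{20002}{3}$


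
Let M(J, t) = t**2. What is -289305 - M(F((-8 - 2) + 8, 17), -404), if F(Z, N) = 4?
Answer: -452521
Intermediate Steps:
-289305 - M(F((-8 - 2) + 8, 17), -404) = -289305 - 1*(-404)**2 = -289305 - 1*163216 = -289305 - 163216 = -452521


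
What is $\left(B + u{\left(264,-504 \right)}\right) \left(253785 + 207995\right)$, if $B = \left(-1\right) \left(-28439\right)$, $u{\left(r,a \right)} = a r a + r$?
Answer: $30980324710060$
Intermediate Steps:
$u{\left(r,a \right)} = r + r a^{2}$ ($u{\left(r,a \right)} = r a^{2} + r = r + r a^{2}$)
$B = 28439$
$\left(B + u{\left(264,-504 \right)}\right) \left(253785 + 207995\right) = \left(28439 + 264 \left(1 + \left(-504\right)^{2}\right)\right) \left(253785 + 207995\right) = \left(28439 + 264 \left(1 + 254016\right)\right) 461780 = \left(28439 + 264 \cdot 254017\right) 461780 = \left(28439 + 67060488\right) 461780 = 67088927 \cdot 461780 = 30980324710060$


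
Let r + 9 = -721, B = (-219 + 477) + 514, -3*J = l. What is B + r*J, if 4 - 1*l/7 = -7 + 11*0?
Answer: 58526/3 ≈ 19509.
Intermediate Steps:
l = 77 (l = 28 - 7*(-7 + 11*0) = 28 - 7*(-7 + 0) = 28 - 7*(-7) = 28 + 49 = 77)
J = -77/3 (J = -⅓*77 = -77/3 ≈ -25.667)
B = 772 (B = 258 + 514 = 772)
r = -730 (r = -9 - 721 = -730)
B + r*J = 772 - 730*(-77/3) = 772 + 56210/3 = 58526/3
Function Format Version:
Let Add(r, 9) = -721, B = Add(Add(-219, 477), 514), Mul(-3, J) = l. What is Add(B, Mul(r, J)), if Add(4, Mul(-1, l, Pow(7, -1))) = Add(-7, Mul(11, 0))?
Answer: Rational(58526, 3) ≈ 19509.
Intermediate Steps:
l = 77 (l = Add(28, Mul(-7, Add(-7, Mul(11, 0)))) = Add(28, Mul(-7, Add(-7, 0))) = Add(28, Mul(-7, -7)) = Add(28, 49) = 77)
J = Rational(-77, 3) (J = Mul(Rational(-1, 3), 77) = Rational(-77, 3) ≈ -25.667)
B = 772 (B = Add(258, 514) = 772)
r = -730 (r = Add(-9, -721) = -730)
Add(B, Mul(r, J)) = Add(772, Mul(-730, Rational(-77, 3))) = Add(772, Rational(56210, 3)) = Rational(58526, 3)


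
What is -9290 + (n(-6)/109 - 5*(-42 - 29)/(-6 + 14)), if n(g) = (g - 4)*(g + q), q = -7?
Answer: -8061145/872 ≈ -9244.4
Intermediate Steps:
n(g) = (-7 + g)*(-4 + g) (n(g) = (g - 4)*(g - 7) = (-4 + g)*(-7 + g) = (-7 + g)*(-4 + g))
-9290 + (n(-6)/109 - 5*(-42 - 29)/(-6 + 14)) = -9290 + ((28 + (-6)² - 11*(-6))/109 - 5*(-42 - 29)/(-6 + 14)) = -9290 + ((28 + 36 + 66)*(1/109) - (-355)/8) = -9290 + (130*(1/109) - (-355)/8) = -9290 + (130/109 - 5*(-71/8)) = -9290 + (130/109 + 355/8) = -9290 + 39735/872 = -8061145/872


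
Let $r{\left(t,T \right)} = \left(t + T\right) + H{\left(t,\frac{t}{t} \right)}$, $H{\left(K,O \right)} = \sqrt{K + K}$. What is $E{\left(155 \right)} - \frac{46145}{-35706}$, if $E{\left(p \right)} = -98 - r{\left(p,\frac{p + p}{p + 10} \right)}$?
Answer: $- \frac{9054557}{35706} - \sqrt{310} \approx -271.19$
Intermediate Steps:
$H{\left(K,O \right)} = \sqrt{2} \sqrt{K}$ ($H{\left(K,O \right)} = \sqrt{2 K} = \sqrt{2} \sqrt{K}$)
$r{\left(t,T \right)} = T + t + \sqrt{2} \sqrt{t}$ ($r{\left(t,T \right)} = \left(t + T\right) + \sqrt{2} \sqrt{t} = \left(T + t\right) + \sqrt{2} \sqrt{t} = T + t + \sqrt{2} \sqrt{t}$)
$E{\left(p \right)} = -98 - p - \sqrt{2} \sqrt{p} - \frac{2 p}{10 + p}$ ($E{\left(p \right)} = -98 - \left(\frac{p + p}{p + 10} + p + \sqrt{2} \sqrt{p}\right) = -98 - \left(\frac{2 p}{10 + p} + p + \sqrt{2} \sqrt{p}\right) = -98 - \left(p + \sqrt{2} \sqrt{p} + \frac{2 p}{10 + p}\right) = -98 - p - \sqrt{2} \sqrt{p} - \frac{2 p}{10 + p}$)
$E{\left(155 \right)} - \frac{46145}{-35706} = \frac{\left(-2\right) 155 + \left(10 + 155\right) \left(-98 - 155 - \sqrt{2} \sqrt{155}\right)}{10 + 155} - \frac{46145}{-35706} = \frac{-310 + 165 \left(-98 - 155 - \sqrt{310}\right)}{165} - - \frac{4195}{3246} = \frac{-310 + 165 \left(-253 - \sqrt{310}\right)}{165} + \frac{4195}{3246} = \frac{-310 - \left(41745 + 165 \sqrt{310}\right)}{165} + \frac{4195}{3246} = \frac{-42055 - 165 \sqrt{310}}{165} + \frac{4195}{3246} = \left(- \frac{8411}{33} - \sqrt{310}\right) + \frac{4195}{3246} = - \frac{9054557}{35706} - \sqrt{310}$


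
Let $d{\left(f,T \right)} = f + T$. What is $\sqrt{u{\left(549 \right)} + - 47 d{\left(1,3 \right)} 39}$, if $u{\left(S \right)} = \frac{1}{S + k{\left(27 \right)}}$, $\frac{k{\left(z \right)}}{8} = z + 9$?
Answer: $\frac{i \sqrt{570730119}}{279} \approx 85.627 i$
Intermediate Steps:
$k{\left(z \right)} = 72 + 8 z$ ($k{\left(z \right)} = 8 \left(z + 9\right) = 8 \left(9 + z\right) = 72 + 8 z$)
$d{\left(f,T \right)} = T + f$
$u{\left(S \right)} = \frac{1}{288 + S}$ ($u{\left(S \right)} = \frac{1}{S + \left(72 + 8 \cdot 27\right)} = \frac{1}{S + \left(72 + 216\right)} = \frac{1}{S + 288} = \frac{1}{288 + S}$)
$\sqrt{u{\left(549 \right)} + - 47 d{\left(1,3 \right)} 39} = \sqrt{\frac{1}{288 + 549} + - 47 \left(3 + 1\right) 39} = \sqrt{\frac{1}{837} + \left(-47\right) 4 \cdot 39} = \sqrt{\frac{1}{837} - 7332} = \sqrt{- \frac{6136883}{837}} = \frac{i \sqrt{570730119}}{279}$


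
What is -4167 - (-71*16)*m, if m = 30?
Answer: 29913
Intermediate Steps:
-4167 - (-71*16)*m = -4167 - (-71*16)*30 = -4167 - (-1136)*30 = -4167 - 1*(-34080) = -4167 + 34080 = 29913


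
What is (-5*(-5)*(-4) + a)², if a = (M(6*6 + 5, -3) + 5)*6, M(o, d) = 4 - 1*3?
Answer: 4096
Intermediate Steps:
M(o, d) = 1 (M(o, d) = 4 - 3 = 1)
a = 36 (a = (1 + 5)*6 = 6*6 = 36)
(-5*(-5)*(-4) + a)² = (-5*(-5)*(-4) + 36)² = (25*(-4) + 36)² = (-100 + 36)² = (-64)² = 4096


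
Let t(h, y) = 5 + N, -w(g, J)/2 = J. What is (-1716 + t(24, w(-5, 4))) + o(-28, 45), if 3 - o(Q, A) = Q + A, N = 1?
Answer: -1724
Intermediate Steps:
w(g, J) = -2*J
t(h, y) = 6 (t(h, y) = 5 + 1 = 6)
o(Q, A) = 3 - A - Q (o(Q, A) = 3 - (Q + A) = 3 - (A + Q) = 3 + (-A - Q) = 3 - A - Q)
(-1716 + t(24, w(-5, 4))) + o(-28, 45) = (-1716 + 6) + (3 - 1*45 - 1*(-28)) = -1710 + (3 - 45 + 28) = -1710 - 14 = -1724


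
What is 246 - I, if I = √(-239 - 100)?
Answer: 246 - I*√339 ≈ 246.0 - 18.412*I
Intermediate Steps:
I = I*√339 (I = √(-339) = I*√339 ≈ 18.412*I)
246 - I = 246 - I*√339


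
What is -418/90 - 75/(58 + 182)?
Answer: -3569/720 ≈ -4.9569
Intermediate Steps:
-418/90 - 75/(58 + 182) = -418*1/90 - 75/240 = -209/45 - 75*1/240 = -209/45 - 5/16 = -3569/720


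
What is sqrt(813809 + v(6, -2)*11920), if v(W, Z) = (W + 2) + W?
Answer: sqrt(980689) ≈ 990.30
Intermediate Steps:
v(W, Z) = 2 + 2*W (v(W, Z) = (2 + W) + W = 2 + 2*W)
sqrt(813809 + v(6, -2)*11920) = sqrt(813809 + (2 + 2*6)*11920) = sqrt(813809 + (2 + 12)*11920) = sqrt(813809 + 14*11920) = sqrt(813809 + 166880) = sqrt(980689)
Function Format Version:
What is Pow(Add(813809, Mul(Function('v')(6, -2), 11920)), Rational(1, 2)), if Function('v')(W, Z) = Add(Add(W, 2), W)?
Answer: Pow(980689, Rational(1, 2)) ≈ 990.30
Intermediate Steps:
Function('v')(W, Z) = Add(2, Mul(2, W)) (Function('v')(W, Z) = Add(Add(2, W), W) = Add(2, Mul(2, W)))
Pow(Add(813809, Mul(Function('v')(6, -2), 11920)), Rational(1, 2)) = Pow(Add(813809, Mul(Add(2, Mul(2, 6)), 11920)), Rational(1, 2)) = Pow(Add(813809, Mul(Add(2, 12), 11920)), Rational(1, 2)) = Pow(Add(813809, Mul(14, 11920)), Rational(1, 2)) = Pow(Add(813809, 166880), Rational(1, 2)) = Pow(980689, Rational(1, 2))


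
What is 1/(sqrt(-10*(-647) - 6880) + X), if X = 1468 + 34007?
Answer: 7095/251695207 - I*sqrt(410)/1258476035 ≈ 2.8189e-5 - 1.609e-8*I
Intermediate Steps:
X = 35475
1/(sqrt(-10*(-647) - 6880) + X) = 1/(sqrt(-10*(-647) - 6880) + 35475) = 1/(sqrt(6470 - 6880) + 35475) = 1/(sqrt(-410) + 35475) = 1/(I*sqrt(410) + 35475) = 1/(35475 + I*sqrt(410))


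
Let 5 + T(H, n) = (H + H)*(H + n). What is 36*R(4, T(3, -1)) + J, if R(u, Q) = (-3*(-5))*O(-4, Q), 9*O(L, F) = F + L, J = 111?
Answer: 291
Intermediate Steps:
O(L, F) = F/9 + L/9 (O(L, F) = (F + L)/9 = F/9 + L/9)
T(H, n) = -5 + 2*H*(H + n) (T(H, n) = -5 + (H + H)*(H + n) = -5 + (2*H)*(H + n) = -5 + 2*H*(H + n))
R(u, Q) = -20/3 + 5*Q/3 (R(u, Q) = (-3*(-5))*(Q/9 + (1/9)*(-4)) = 15*(Q/9 - 4/9) = 15*(-4/9 + Q/9) = -20/3 + 5*Q/3)
36*R(4, T(3, -1)) + J = 36*(-20/3 + 5*(-5 + 2*3**2 + 2*3*(-1))/3) + 111 = 36*(-20/3 + 5*(-5 + 2*9 - 6)/3) + 111 = 36*(-20/3 + 5*(-5 + 18 - 6)/3) + 111 = 36*(-20/3 + (5/3)*7) + 111 = 36*(-20/3 + 35/3) + 111 = 36*5 + 111 = 180 + 111 = 291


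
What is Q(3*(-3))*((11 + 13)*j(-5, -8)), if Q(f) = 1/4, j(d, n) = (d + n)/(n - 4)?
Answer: 13/2 ≈ 6.5000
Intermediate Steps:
j(d, n) = (d + n)/(-4 + n)
Q(f) = ¼
Q(3*(-3))*((11 + 13)*j(-5, -8)) = ((11 + 13)*((-5 - 8)/(-4 - 8)))/4 = (24*(-13/(-12)))/4 = (24*(-1/12*(-13)))/4 = (24*(13/12))/4 = (¼)*26 = 13/2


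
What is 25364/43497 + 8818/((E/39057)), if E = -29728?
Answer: -7489906998065/646539408 ≈ -11585.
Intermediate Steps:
25364/43497 + 8818/((E/39057)) = 25364/43497 + 8818/((-29728/39057)) = 25364*(1/43497) + 8818/((-29728*1/39057)) = 25364/43497 + 8818/(-29728/39057) = 25364/43497 + 8818*(-39057/29728) = 25364/43497 - 172202313/14864 = -7489906998065/646539408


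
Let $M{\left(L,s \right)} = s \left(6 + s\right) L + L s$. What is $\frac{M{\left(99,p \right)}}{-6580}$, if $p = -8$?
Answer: $- \frac{198}{1645} \approx -0.12036$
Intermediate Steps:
$M{\left(L,s \right)} = L s + L s \left(6 + s\right)$ ($M{\left(L,s \right)} = L s \left(6 + s\right) + L s = L s + L s \left(6 + s\right)$)
$\frac{M{\left(99,p \right)}}{-6580} = \frac{99 \left(-8\right) \left(7 - 8\right)}{-6580} = 99 \left(-8\right) \left(-1\right) \left(- \frac{1}{6580}\right) = 792 \left(- \frac{1}{6580}\right) = - \frac{198}{1645}$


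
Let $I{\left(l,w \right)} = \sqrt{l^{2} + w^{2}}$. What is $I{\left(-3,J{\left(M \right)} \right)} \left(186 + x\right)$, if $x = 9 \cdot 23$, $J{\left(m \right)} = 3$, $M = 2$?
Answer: $1179 \sqrt{2} \approx 1667.4$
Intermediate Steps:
$x = 207$
$I{\left(-3,J{\left(M \right)} \right)} \left(186 + x\right) = \sqrt{\left(-3\right)^{2} + 3^{2}} \left(186 + 207\right) = \sqrt{9 + 9} \cdot 393 = \sqrt{18} \cdot 393 = 3 \sqrt{2} \cdot 393 = 1179 \sqrt{2}$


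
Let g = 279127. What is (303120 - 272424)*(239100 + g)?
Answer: 15907495992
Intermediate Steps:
(303120 - 272424)*(239100 + g) = (303120 - 272424)*(239100 + 279127) = 30696*518227 = 15907495992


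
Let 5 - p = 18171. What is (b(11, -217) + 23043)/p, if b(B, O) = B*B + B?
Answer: -23175/18166 ≈ -1.2757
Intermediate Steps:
b(B, O) = B + B**2 (b(B, O) = B**2 + B = B + B**2)
p = -18166 (p = 5 - 1*18171 = 5 - 18171 = -18166)
(b(11, -217) + 23043)/p = (11*(1 + 11) + 23043)/(-18166) = (11*12 + 23043)*(-1/18166) = (132 + 23043)*(-1/18166) = 23175*(-1/18166) = -23175/18166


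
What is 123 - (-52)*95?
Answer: 5063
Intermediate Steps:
123 - (-52)*95 = 123 - 52*(-95) = 123 + 4940 = 5063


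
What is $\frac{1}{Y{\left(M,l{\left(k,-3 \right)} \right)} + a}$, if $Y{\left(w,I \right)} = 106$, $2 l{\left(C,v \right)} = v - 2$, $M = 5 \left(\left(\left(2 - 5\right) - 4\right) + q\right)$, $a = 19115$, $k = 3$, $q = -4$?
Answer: $\frac{1}{19221} \approx 5.2026 \cdot 10^{-5}$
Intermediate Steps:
$M = -55$ ($M = 5 \left(\left(\left(2 - 5\right) - 4\right) - 4\right) = 5 \left(\left(-3 - 4\right) - 4\right) = 5 \left(-7 - 4\right) = 5 \left(-11\right) = -55$)
$l{\left(C,v \right)} = -1 + \frac{v}{2}$ ($l{\left(C,v \right)} = \frac{v - 2}{2} = \frac{-2 + v}{2} = -1 + \frac{v}{2}$)
$\frac{1}{Y{\left(M,l{\left(k,-3 \right)} \right)} + a} = \frac{1}{106 + 19115} = \frac{1}{19221}$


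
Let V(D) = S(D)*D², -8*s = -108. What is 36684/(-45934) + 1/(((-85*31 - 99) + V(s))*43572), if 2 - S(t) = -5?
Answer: -1165429958165/1459297204323 ≈ -0.79862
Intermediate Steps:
s = 27/2 (s = -⅛*(-108) = 27/2 ≈ 13.500)
S(t) = 7 (S(t) = 2 - 1*(-5) = 2 + 5 = 7)
V(D) = 7*D²
36684/(-45934) + 1/(((-85*31 - 99) + V(s))*43572) = 36684/(-45934) + 1/(((-85*31 - 99) + 7*(27/2)²)*43572) = 36684*(-1/45934) + (1/43572)/((-2635 - 99) + 7*(729/4)) = -18342/22967 + (1/43572)/(-2734 + 5103/4) = -18342/22967 + (1/43572)/(-5833/4) = -18342/22967 - 4/5833*1/43572 = -18342/22967 - 1/63538869 = -1165429958165/1459297204323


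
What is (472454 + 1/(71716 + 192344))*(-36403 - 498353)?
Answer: -5559510685028683/22005 ≈ -2.5265e+11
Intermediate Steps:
(472454 + 1/(71716 + 192344))*(-36403 - 498353) = (472454 + 1/264060)*(-534756) = (124756203241/264060)*(-534756) = -5559510685028683/22005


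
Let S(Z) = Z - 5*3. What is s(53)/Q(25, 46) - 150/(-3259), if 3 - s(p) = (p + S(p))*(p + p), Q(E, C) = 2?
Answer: -31426237/6518 ≈ -4821.5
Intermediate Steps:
S(Z) = -15 + Z (S(Z) = Z - 15 = -15 + Z)
s(p) = 3 - 2*p*(-15 + 2*p) (s(p) = 3 - (p + (-15 + p))*(p + p) = 3 - (-15 + 2*p)*2*p = 3 - 2*p*(-15 + 2*p))
s(53)/Q(25, 46) - 150/(-3259) = (3 - 4*53² + 30*53)/2 - 150/(-3259) = (3 - 4*2809 + 1590)*(½) - 150*(-1/3259) = (3 - 11236 + 1590)*(½) + 150/3259 = -9643*½ + 150/3259 = -9643/2 + 150/3259 = -31426237/6518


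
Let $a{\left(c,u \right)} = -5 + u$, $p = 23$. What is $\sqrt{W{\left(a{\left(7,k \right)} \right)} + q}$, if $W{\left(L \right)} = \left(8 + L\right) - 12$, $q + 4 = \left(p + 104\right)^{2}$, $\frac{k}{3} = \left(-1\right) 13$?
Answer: $\sqrt{16077} \approx 126.8$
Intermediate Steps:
$k = -39$ ($k = 3 \left(\left(-1\right) 13\right) = 3 \left(-13\right) = -39$)
$q = 16125$ ($q = -4 + \left(23 + 104\right)^{2} = -4 + 127^{2} = -4 + 16129 = 16125$)
$W{\left(L \right)} = -4 + L$
$\sqrt{W{\left(a{\left(7,k \right)} \right)} + q} = \sqrt{\left(-4 - 44\right) + 16125} = \sqrt{-48 + 16125} = \sqrt{16077}$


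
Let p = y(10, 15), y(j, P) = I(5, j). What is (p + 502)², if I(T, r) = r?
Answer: 262144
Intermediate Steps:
y(j, P) = j
p = 10
(p + 502)² = (10 + 502)² = 512² = 262144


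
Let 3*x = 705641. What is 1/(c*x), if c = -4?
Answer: -3/2822564 ≈ -1.0629e-6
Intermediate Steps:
x = 705641/3 (x = (⅓)*705641 = 705641/3 ≈ 2.3521e+5)
1/(c*x) = 1/(-4*705641/3) = 1/(-2822564/3) = -3/2822564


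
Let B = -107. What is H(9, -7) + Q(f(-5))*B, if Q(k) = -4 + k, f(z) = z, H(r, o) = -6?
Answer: 957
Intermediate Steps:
H(9, -7) + Q(f(-5))*B = -6 + (-4 - 5)*(-107) = -6 - 9*(-107) = -6 + 963 = 957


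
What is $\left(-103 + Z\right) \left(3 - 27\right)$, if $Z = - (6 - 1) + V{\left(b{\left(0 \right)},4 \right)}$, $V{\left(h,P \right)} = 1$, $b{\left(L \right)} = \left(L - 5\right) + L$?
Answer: $2568$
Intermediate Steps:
$b{\left(L \right)} = -5 + 2 L$ ($b{\left(L \right)} = \left(-5 + L\right) + L = -5 + 2 L$)
$Z = -4$ ($Z = - (6 - 1) + 1 = \left(-1\right) 5 + 1 = -5 + 1 = -4$)
$\left(-103 + Z\right) \left(3 - 27\right) = \left(-103 - 4\right) \left(3 - 27\right) = - 107 \left(3 - 27\right) = \left(-107\right) \left(-24\right) = 2568$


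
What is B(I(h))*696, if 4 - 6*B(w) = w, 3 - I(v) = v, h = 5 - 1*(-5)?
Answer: 1276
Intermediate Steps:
h = 10 (h = 5 + 5 = 10)
I(v) = 3 - v
B(w) = ⅔ - w/6
B(I(h))*696 = (⅔ - (3 - 1*10)/6)*696 = (⅔ - (3 - 10)/6)*696 = (⅔ - ⅙*(-7))*696 = (⅔ + 7/6)*696 = (11/6)*696 = 1276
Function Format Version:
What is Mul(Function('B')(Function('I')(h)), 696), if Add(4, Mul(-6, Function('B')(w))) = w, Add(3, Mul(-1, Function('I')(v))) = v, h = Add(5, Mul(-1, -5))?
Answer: 1276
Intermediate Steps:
h = 10 (h = Add(5, 5) = 10)
Function('I')(v) = Add(3, Mul(-1, v))
Function('B')(w) = Add(Rational(2, 3), Mul(Rational(-1, 6), w))
Mul(Function('B')(Function('I')(h)), 696) = Mul(Add(Rational(2, 3), Mul(Rational(-1, 6), Add(3, Mul(-1, 10)))), 696) = Mul(Add(Rational(2, 3), Mul(Rational(-1, 6), Add(3, -10))), 696) = Mul(Add(Rational(2, 3), Mul(Rational(-1, 6), -7)), 696) = Mul(Add(Rational(2, 3), Rational(7, 6)), 696) = Mul(Rational(11, 6), 696) = 1276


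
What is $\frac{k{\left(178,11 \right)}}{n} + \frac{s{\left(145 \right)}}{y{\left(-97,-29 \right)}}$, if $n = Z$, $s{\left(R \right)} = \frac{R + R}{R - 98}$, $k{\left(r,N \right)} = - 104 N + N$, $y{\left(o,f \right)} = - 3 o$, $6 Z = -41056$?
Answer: $\frac{52441243}{280761456} \approx 0.18678$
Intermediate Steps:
$Z = - \frac{20528}{3}$ ($Z = \frac{1}{6} \left(-41056\right) = - \frac{20528}{3} \approx -6842.7$)
$k{\left(r,N \right)} = - 103 N$
$s{\left(R \right)} = \frac{2 R}{-98 + R}$
$n = - \frac{20528}{3} \approx -6842.7$
$\frac{k{\left(178,11 \right)}}{n} + \frac{s{\left(145 \right)}}{y{\left(-97,-29 \right)}} = \frac{\left(-103\right) 11}{- \frac{20528}{3}} + \frac{2 \cdot 145 \frac{1}{-98 + 145}}{\left(-3\right) \left(-97\right)} = \left(-1133\right) \left(- \frac{3}{20528}\right) + \frac{2 \cdot 145 \cdot \frac{1}{47}}{291} = \frac{3399}{20528} + 2 \cdot 145 \cdot \frac{1}{47} \cdot \frac{1}{291} = \frac{3399}{20528} + \frac{290}{47} \cdot \frac{1}{291} = \frac{3399}{20528} + \frac{290}{13677} = \frac{52441243}{280761456}$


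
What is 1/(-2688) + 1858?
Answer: 4994303/2688 ≈ 1858.0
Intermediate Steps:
1/(-2688) + 1858 = -1/2688 + 1858 = 4994303/2688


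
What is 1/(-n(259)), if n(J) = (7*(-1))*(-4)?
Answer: -1/28 ≈ -0.035714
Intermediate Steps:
n(J) = 28 (n(J) = -7*(-4) = 28)
1/(-n(259)) = 1/(-1*28) = 1/(-28) = -1/28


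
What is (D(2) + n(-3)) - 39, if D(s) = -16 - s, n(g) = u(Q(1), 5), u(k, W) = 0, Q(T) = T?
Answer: -57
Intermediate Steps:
n(g) = 0
(D(2) + n(-3)) - 39 = ((-16 - 1*2) + 0) - 39 = ((-16 - 2) + 0) - 39 = (-18 + 0) - 39 = -18 - 39 = -57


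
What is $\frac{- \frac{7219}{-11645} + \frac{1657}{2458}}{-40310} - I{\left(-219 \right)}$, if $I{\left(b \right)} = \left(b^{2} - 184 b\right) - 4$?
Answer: $- \frac{101827163705086367}{1153809657100} \approx -88253.0$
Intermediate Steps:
$I{\left(b \right)} = -4 + b^{2} - 184 b$ ($I{\left(b \right)} = \left(b^{2} - 184 b\right) - 4 = -4 + b^{2} - 184 b$)
$\frac{- \frac{7219}{-11645} + \frac{1657}{2458}}{-40310} - I{\left(-219 \right)} = \frac{- \frac{7219}{-11645} + \frac{1657}{2458}}{-40310} - \left(-4 + \left(-219\right)^{2} - -40296\right) = \left(\left(-7219\right) \left(- \frac{1}{11645}\right) + 1657 \cdot \frac{1}{2458}\right) \left(- \frac{1}{40310}\right) - \left(-4 + 47961 + 40296\right) = \left(\frac{7219}{11645} + \frac{1657}{2458}\right) \left(- \frac{1}{40310}\right) - 88253 = \frac{37040067}{28623410} \left(- \frac{1}{40310}\right) - 88253 = - \frac{37040067}{1153809657100} - 88253 = - \frac{101827163705086367}{1153809657100}$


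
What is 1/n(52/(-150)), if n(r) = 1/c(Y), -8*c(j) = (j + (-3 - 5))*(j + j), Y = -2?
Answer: -5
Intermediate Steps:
c(j) = -j*(-8 + j)/4 (c(j) = -(j + (-3 - 5))*(j + j)/8 = -(j - 8)*2*j/8 = -(-8 + j)*2*j/8 = -j*(-8 + j)/4)
n(r) = -⅕ (n(r) = 1/((¼)*(-2)*(8 - 1*(-2))) = 1/((¼)*(-2)*(8 + 2)) = 1/((¼)*(-2)*10) = 1/(-5) = -⅕)
1/n(52/(-150)) = 1/(-⅕) = -5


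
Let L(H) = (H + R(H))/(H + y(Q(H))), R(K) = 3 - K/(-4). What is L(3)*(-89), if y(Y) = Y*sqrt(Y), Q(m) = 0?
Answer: -801/4 ≈ -200.25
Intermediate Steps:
y(Y) = Y**(3/2)
R(K) = 3 + K/4 (R(K) = 3 - K*(-1)/4 = 3 - (-1)*K/4 = 3 + K/4)
L(H) = (3 + 5*H/4)/H (L(H) = (H + (3 + H/4))/(H + 0**(3/2)) = (3 + 5*H/4)/(H + 0) = (3 + 5*H/4)/H)
L(3)*(-89) = (5/4 + 3/3)*(-89) = (5/4 + 3*(1/3))*(-89) = (5/4 + 1)*(-89) = (9/4)*(-89) = -801/4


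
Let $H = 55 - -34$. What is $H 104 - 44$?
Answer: $9212$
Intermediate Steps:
$H = 89$ ($H = 55 + 34 = 89$)
$H 104 - 44 = 89 \cdot 104 - 44 = 9256 - 44 = 9212$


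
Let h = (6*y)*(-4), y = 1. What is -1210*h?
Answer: 29040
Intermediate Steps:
h = -24 (h = (6*1)*(-4) = 6*(-4) = -24)
-1210*h = -1210*(-24) = 29040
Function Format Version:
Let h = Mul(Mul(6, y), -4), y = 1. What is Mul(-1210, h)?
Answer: 29040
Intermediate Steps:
h = -24 (h = Mul(Mul(6, 1), -4) = Mul(6, -4) = -24)
Mul(-1210, h) = Mul(-1210, -24) = 29040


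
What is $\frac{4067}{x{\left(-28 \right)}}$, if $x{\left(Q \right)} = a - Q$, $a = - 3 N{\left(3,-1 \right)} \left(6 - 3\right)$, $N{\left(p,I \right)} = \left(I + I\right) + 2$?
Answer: $\frac{581}{4} \approx 145.25$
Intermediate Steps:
$N{\left(p,I \right)} = 2 + 2 I$ ($N{\left(p,I \right)} = 2 I + 2 = 2 + 2 I$)
$a = 0$ ($a = - 3 \left(2 + 2 \left(-1\right)\right) \left(6 - 3\right) = - 3 \left(2 - 2\right) \left(6 - 3\right) = \left(-3\right) 0 \cdot 3 = 0 \cdot 3 = 0$)
$x{\left(Q \right)} = - Q$ ($x{\left(Q \right)} = 0 - Q = - Q$)
$\frac{4067}{x{\left(-28 \right)}} = \frac{4067}{\left(-1\right) \left(-28\right)} = \frac{4067}{28} = 4067 \cdot \frac{1}{28} = \frac{581}{4}$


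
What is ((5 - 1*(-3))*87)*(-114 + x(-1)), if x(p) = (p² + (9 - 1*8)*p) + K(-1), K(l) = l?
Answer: -80040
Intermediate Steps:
x(p) = -1 + p + p² (x(p) = (p² + (9 - 1*8)*p) - 1 = (p² + (9 - 8)*p) - 1 = (p² + 1*p) - 1 = (p² + p) - 1 = (p + p²) - 1 = -1 + p + p²)
((5 - 1*(-3))*87)*(-114 + x(-1)) = ((5 - 1*(-3))*87)*(-114 + (-1 - 1 + (-1)²)) = ((5 + 3)*87)*(-114 + (-1 - 1 + 1)) = (8*87)*(-114 - 1) = 696*(-115) = -80040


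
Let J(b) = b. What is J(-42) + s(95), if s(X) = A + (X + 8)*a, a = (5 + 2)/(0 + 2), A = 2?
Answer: 641/2 ≈ 320.50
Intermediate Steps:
a = 7/2 ≈ 3.5000
s(X) = 30 + 7*X/2 (s(X) = 2 + (X + 8)*(7/2) = 2 + (8 + X)*(7/2) = 2 + (28 + 7*X/2) = 30 + 7*X/2)
J(-42) + s(95) = -42 + (30 + (7/2)*95) = -42 + (30 + 665/2) = -42 + 725/2 = 641/2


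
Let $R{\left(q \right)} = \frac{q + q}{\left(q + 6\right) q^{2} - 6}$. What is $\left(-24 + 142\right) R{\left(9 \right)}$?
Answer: $\frac{708}{403} \approx 1.7568$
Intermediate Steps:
$R{\left(q \right)} = \frac{2 q}{-6 + q^{2} \left(6 + q\right)}$ ($R{\left(q \right)} = \frac{2 q}{\left(6 + q\right) q^{2} - 6} = \frac{2 q}{q^{2} \left(6 + q\right) - 6} = \frac{2 q}{-6 + q^{2} \left(6 + q\right)}$)
$\left(-24 + 142\right) R{\left(9 \right)} = \left(-24 + 142\right) 2 \cdot 9 \frac{1}{-6 + 9^{3} + 6 \cdot 9^{2}} = 118 \cdot 2 \cdot 9 \frac{1}{-6 + 729 + 6 \cdot 81} = 118 \cdot 2 \cdot 9 \frac{1}{-6 + 729 + 486} = 118 \cdot 2 \cdot 9 \cdot \frac{1}{1209} = 118 \cdot \frac{6}{403} = \frac{708}{403}$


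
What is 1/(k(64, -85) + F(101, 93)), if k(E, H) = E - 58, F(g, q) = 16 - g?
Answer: -1/79 ≈ -0.012658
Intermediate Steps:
k(E, H) = -58 + E
1/(k(64, -85) + F(101, 93)) = 1/((-58 + 64) + (16 - 1*101)) = 1/(6 + (16 - 101)) = 1/(6 - 85) = 1/(-79) = -1/79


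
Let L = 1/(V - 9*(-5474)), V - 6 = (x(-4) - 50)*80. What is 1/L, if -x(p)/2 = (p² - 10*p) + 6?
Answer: 35352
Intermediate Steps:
x(p) = -12 - 2*p² + 20*p (x(p) = -2*((p² - 10*p) + 6) = -2*(6 + p² - 10*p) = -12 - 2*p² + 20*p)
V = -13914 (V = 6 + ((-12 - 2*(-4)² + 20*(-4)) - 50)*80 = 6 + ((-12 - 2*16 - 80) - 50)*80 = 6 + ((-12 - 32 - 80) - 50)*80 = 6 + (-124 - 50)*80 = 6 - 174*80 = 6 - 13920 = -13914)
L = 1/35352 (L = 1/(-13914 - 9*(-5474)) = 1/(-13914 + 49266) = 1/35352 ≈ 2.8287e-5)
1/L = 1/(1/35352) = 35352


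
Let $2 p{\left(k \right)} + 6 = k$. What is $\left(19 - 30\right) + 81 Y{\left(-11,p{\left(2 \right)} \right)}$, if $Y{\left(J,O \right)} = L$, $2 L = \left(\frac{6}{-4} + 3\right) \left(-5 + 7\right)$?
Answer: $\frac{221}{2} \approx 110.5$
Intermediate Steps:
$L = \frac{3}{2}$ ($L = \frac{\left(\frac{6}{-4} + 3\right) \left(-5 + 7\right)}{2} = \frac{\left(6 \left(- \frac{1}{4}\right) + 3\right) 2}{2} = \frac{\left(- \frac{3}{2} + 3\right) 2}{2} = \frac{\frac{3}{2} \cdot 2}{2} = \frac{1}{2} \cdot 3 = \frac{3}{2} \approx 1.5$)
$p{\left(k \right)} = -3 + \frac{k}{2}$
$Y{\left(J,O \right)} = \frac{3}{2}$
$\left(19 - 30\right) + 81 Y{\left(-11,p{\left(2 \right)} \right)} = \left(19 - 30\right) + 81 \cdot \frac{3}{2} = -11 + \frac{243}{2} = \frac{221}{2}$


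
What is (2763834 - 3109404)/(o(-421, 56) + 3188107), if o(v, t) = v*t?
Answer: -345570/3164531 ≈ -0.10920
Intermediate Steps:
o(v, t) = t*v
(2763834 - 3109404)/(o(-421, 56) + 3188107) = (2763834 - 3109404)/(56*(-421) + 3188107) = -345570/(-23576 + 3188107) = -345570/3164531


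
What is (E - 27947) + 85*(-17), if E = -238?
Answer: -29630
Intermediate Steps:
(E - 27947) + 85*(-17) = (-238 - 27947) + 85*(-17) = -28185 - 1445 = -29630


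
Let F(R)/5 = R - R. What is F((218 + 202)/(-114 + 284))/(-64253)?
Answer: 0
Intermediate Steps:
F(R) = 0 (F(R) = 5*(R - R) = 5*0 = 0)
F((218 + 202)/(-114 + 284))/(-64253) = 0/(-64253) = 0*(-1/64253) = 0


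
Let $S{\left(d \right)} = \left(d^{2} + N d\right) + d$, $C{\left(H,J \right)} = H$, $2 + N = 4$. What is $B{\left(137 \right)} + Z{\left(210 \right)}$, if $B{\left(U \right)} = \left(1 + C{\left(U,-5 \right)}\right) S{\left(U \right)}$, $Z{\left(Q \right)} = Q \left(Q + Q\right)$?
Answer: $2735040$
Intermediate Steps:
$N = 2$ ($N = -2 + 4 = 2$)
$S{\left(d \right)} = d^{2} + 3 d$ ($S{\left(d \right)} = \left(d^{2} + 2 d\right) + d = d^{2} + 3 d$)
$Z{\left(Q \right)} = 2 Q^{2}$ ($Z{\left(Q \right)} = Q 2 Q = 2 Q^{2}$)
$B{\left(U \right)} = U \left(1 + U\right) \left(3 + U\right)$ ($B{\left(U \right)} = \left(1 + U\right) U \left(3 + U\right) = U \left(1 + U\right) \left(3 + U\right)$)
$B{\left(137 \right)} + Z{\left(210 \right)} = 137 \left(1 + 137\right) \left(3 + 137\right) + 2 \cdot 210^{2} = 137 \cdot 138 \cdot 140 + 2 \cdot 44100 = 2646840 + 88200 = 2735040$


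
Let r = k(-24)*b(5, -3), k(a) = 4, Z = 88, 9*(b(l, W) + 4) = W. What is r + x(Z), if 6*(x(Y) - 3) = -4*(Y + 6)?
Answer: -77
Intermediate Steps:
b(l, W) = -4 + W/9
x(Y) = -1 - 2*Y/3 (x(Y) = 3 + (-4*(Y + 6))/6 = 3 + (-4*(6 + Y))/6 = 3 + (-24 - 4*Y)/6 = 3 + (-4 - 2*Y/3) = -1 - 2*Y/3)
r = -52/3 (r = 4*(-4 + (⅑)*(-3)) = 4*(-4 - ⅓) = 4*(-13/3) = -52/3 ≈ -17.333)
r + x(Z) = -52/3 + (-1 - ⅔*88) = -52/3 + (-1 - 176/3) = -52/3 - 179/3 = -77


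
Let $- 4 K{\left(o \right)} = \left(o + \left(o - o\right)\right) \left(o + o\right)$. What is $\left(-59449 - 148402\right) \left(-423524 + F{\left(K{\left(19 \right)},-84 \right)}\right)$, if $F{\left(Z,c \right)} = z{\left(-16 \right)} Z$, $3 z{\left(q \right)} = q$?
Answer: $\frac{263489387084}{3} \approx 8.783 \cdot 10^{10}$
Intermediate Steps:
$K{\left(o \right)} = - \frac{o^{2}}{2}$ ($K{\left(o \right)} = - \frac{\left(o + \left(o - o\right)\right) \left(o + o\right)}{4} = - \frac{\left(o + 0\right) 2 o}{4} = - \frac{o 2 o}{4} = - \frac{2 o^{2}}{4} = - \frac{o^{2}}{2}$)
$z{\left(q \right)} = \frac{q}{3}$
$F{\left(Z,c \right)} = - \frac{16 Z}{3}$ ($F{\left(Z,c \right)} = \frac{1}{3} \left(-16\right) Z = - \frac{16 Z}{3}$)
$\left(-59449 - 148402\right) \left(-423524 + F{\left(K{\left(19 \right)},-84 \right)}\right) = \left(-59449 - 148402\right) \left(-423524 - \frac{16 \left(- \frac{19^{2}}{2}\right)}{3}\right) = - 207851 \left(-423524 - \frac{16 \left(\left(- \frac{1}{2}\right) 361\right)}{3}\right) = - 207851 \left(-423524 - - \frac{2888}{3}\right) = - 207851 \left(-423524 + \frac{2888}{3}\right) = \left(-207851\right) \left(- \frac{1267684}{3}\right) = \frac{263489387084}{3}$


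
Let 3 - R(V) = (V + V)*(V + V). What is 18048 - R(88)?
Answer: 49021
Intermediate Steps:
R(V) = 3 - 4*V**2 (R(V) = 3 - (V + V)*(V + V) = 3 - 2*V*2*V = 3 - 4*V**2)
18048 - R(88) = 18048 - (3 - 4*88**2) = 18048 - (3 - 4*7744) = 18048 - (3 - 30976) = 18048 - 1*(-30973) = 18048 + 30973 = 49021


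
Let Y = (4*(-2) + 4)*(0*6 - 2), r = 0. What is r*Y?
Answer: 0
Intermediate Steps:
Y = 8 (Y = (-8 + 4)*(0 - 2) = -4*(-2) = 8)
r*Y = 0*8 = 0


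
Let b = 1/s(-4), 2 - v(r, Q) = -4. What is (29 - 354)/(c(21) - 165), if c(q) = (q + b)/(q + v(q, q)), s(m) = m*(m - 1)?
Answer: 175500/88679 ≈ 1.9790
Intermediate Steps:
v(r, Q) = 6 (v(r, Q) = 2 - 1*(-4) = 2 + 4 = 6)
s(m) = m*(-1 + m)
b = 1/20 (b = 1/(-4*(-1 - 4)) = 1/(-4*(-5)) = 1/20 ≈ 0.050000)
c(q) = (1/20 + q)/(6 + q) (c(q) = (q + 1/20)/(q + 6) = (1/20 + q)/(6 + q))
(29 - 354)/(c(21) - 165) = (29 - 354)/((1/20 + 21)/(6 + 21) - 165) = -325/((421/20)/27 - 165) = -325/((1/27)*(421/20) - 165) = -325/(421/540 - 165) = -325/(-88679/540) = -325*(-540/88679) = 175500/88679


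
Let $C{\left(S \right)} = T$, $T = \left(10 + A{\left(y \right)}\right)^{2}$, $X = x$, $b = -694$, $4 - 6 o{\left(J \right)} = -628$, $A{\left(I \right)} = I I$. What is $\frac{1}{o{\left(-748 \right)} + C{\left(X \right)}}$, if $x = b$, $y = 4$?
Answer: $\frac{3}{2344} \approx 0.0012799$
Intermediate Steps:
$A{\left(I \right)} = I^{2}$
$o{\left(J \right)} = \frac{316}{3}$ ($o{\left(J \right)} = \frac{2}{3} - - \frac{314}{3} = \frac{2}{3} + \frac{314}{3} = \frac{316}{3}$)
$x = -694$
$X = -694$
$T = 676$ ($T = \left(10 + 4^{2}\right)^{2} = \left(10 + 16\right)^{2} = 26^{2} = 676$)
$C{\left(S \right)} = 676$
$\frac{1}{o{\left(-748 \right)} + C{\left(X \right)}} = \frac{1}{\frac{316}{3} + 676} = \frac{1}{\frac{2344}{3}} = \frac{3}{2344}$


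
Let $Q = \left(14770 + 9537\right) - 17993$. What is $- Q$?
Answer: $-6314$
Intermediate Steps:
$Q = 6314$ ($Q = 24307 - 17993 = 6314$)
$- Q = \left(-1\right) 6314 = -6314$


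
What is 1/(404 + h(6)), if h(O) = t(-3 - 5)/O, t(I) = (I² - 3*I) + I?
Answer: 3/1252 ≈ 0.0023962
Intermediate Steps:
t(I) = I² - 2*I
h(O) = 80/O (h(O) = ((-3 - 5)*(-2 + (-3 - 5)))/O = (-8*(-2 - 8))/O = (-8*(-10))/O = 80/O)
1/(404 + h(6)) = 1/(404 + 80/6) = 1/(404 + 80*(⅙)) = 1/(404 + 40/3) = 1/(1252/3) = 3/1252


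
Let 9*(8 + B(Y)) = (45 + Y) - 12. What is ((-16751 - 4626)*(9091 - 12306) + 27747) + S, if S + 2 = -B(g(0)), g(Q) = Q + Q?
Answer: 206264413/3 ≈ 6.8755e+7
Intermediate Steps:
g(Q) = 2*Q
B(Y) = -13/3 + Y/9 (B(Y) = -8 + ((45 + Y) - 12)/9 = -8 + (33 + Y)/9 = -8 + (11/3 + Y/9) = -13/3 + Y/9)
S = 7/3 (S = -2 - (-13/3 + (2*0)/9) = -2 - (-13/3 + (1/9)*0) = -2 - (-13/3 + 0) = -2 - 1*(-13/3) = -2 + 13/3 = 7/3 ≈ 2.3333)
((-16751 - 4626)*(9091 - 12306) + 27747) + S = ((-16751 - 4626)*(9091 - 12306) + 27747) + 7/3 = (-21377*(-3215) + 27747) + 7/3 = (68727055 + 27747) + 7/3 = 68754802 + 7/3 = 206264413/3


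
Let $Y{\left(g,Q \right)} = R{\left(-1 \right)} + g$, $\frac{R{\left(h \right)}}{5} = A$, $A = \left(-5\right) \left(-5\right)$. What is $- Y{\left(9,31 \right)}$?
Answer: $-134$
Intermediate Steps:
$A = 25$
$R{\left(h \right)} = 125$ ($R{\left(h \right)} = 5 \cdot 25 = 125$)
$Y{\left(g,Q \right)} = 125 + g$
$- Y{\left(9,31 \right)} = - (125 + 9) = \left(-1\right) 134 = -134$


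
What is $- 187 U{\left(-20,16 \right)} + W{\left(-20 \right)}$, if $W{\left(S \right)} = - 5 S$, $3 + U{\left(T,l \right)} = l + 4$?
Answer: $-3079$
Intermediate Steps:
$U{\left(T,l \right)} = 1 + l$ ($U{\left(T,l \right)} = -3 + \left(l + 4\right) = -3 + \left(4 + l\right) = 1 + l$)
$- 187 U{\left(-20,16 \right)} + W{\left(-20 \right)} = - 187 \left(1 + 16\right) - -100 = \left(-187\right) 17 + 100 = -3179 + 100 = -3079$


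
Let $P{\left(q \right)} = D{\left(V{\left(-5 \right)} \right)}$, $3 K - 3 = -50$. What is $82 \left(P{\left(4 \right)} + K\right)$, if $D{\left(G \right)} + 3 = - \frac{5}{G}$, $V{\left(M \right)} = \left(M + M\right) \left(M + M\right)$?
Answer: $- \frac{46043}{30} \approx -1534.8$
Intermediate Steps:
$K = - \frac{47}{3}$ ($K = 1 + \frac{1}{3} \left(-50\right) = 1 - \frac{50}{3} = - \frac{47}{3} \approx -15.667$)
$V{\left(M \right)} = 4 M^{2}$ ($V{\left(M \right)} = 2 M 2 M = 4 M^{2}$)
$D{\left(G \right)} = -3 - \frac{5}{G}$
$P{\left(q \right)} = - \frac{61}{20}$ ($P{\left(q \right)} = -3 - \frac{5}{4 \left(-5\right)^{2}} = -3 - \frac{5}{4 \cdot 25} = -3 - \frac{5}{100} = -3 - \frac{1}{20} = - \frac{61}{20}$)
$82 \left(P{\left(4 \right)} + K\right) = 82 \left(- \frac{61}{20} - \frac{47}{3}\right) = 82 \left(- \frac{1123}{60}\right) = - \frac{46043}{30}$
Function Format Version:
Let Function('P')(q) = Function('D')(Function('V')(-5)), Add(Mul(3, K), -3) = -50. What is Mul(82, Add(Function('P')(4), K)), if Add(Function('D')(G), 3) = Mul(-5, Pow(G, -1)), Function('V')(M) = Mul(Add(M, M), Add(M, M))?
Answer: Rational(-46043, 30) ≈ -1534.8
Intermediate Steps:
K = Rational(-47, 3) (K = Add(1, Mul(Rational(1, 3), -50)) = Add(1, Rational(-50, 3)) = Rational(-47, 3) ≈ -15.667)
Function('V')(M) = Mul(4, Pow(M, 2)) (Function('V')(M) = Mul(Mul(2, M), Mul(2, M)) = Mul(4, Pow(M, 2)))
Function('D')(G) = Add(-3, Mul(-5, Pow(G, -1)))
Function('P')(q) = Rational(-61, 20) (Function('P')(q) = Add(-3, Mul(-5, Pow(Mul(4, Pow(-5, 2)), -1))) = Add(-3, Mul(-5, Pow(Mul(4, 25), -1))) = Add(-3, Mul(-5, Pow(100, -1))) = Add(-3, Mul(-5, Rational(1, 100))) = Add(-3, Rational(-1, 20)) = Rational(-61, 20))
Mul(82, Add(Function('P')(4), K)) = Mul(82, Add(Rational(-61, 20), Rational(-47, 3))) = Mul(82, Rational(-1123, 60)) = Rational(-46043, 30)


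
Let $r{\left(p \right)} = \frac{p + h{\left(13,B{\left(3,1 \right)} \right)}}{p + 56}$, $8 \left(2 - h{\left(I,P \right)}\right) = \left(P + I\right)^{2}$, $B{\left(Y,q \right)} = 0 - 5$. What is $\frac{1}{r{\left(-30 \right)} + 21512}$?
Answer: $\frac{13}{279638} \approx 4.6489 \cdot 10^{-5}$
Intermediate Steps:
$B{\left(Y,q \right)} = -5$
$h{\left(I,P \right)} = 2 - \frac{\left(I + P\right)^{2}}{8}$ ($h{\left(I,P \right)} = 2 - \frac{\left(P + I\right)^{2}}{8} = 2 - \frac{\left(I + P\right)^{2}}{8}$)
$r{\left(p \right)} = \frac{-6 + p}{56 + p}$ ($r{\left(p \right)} = \frac{p + \left(2 - \frac{\left(13 - 5\right)^{2}}{8}\right)}{p + 56} = \frac{p + \left(2 - \frac{8^{2}}{8}\right)}{56 + p} = \frac{p + \left(2 - 8\right)}{56 + p} = \frac{p - 6}{56 + p} = \frac{-6 + p}{56 + p}$)
$\frac{1}{r{\left(-30 \right)} + 21512} = \frac{1}{\frac{-6 - 30}{56 - 30} + 21512} = \frac{1}{\frac{1}{26} \left(-36\right) + 21512} = \frac{1}{- \frac{18}{13} + 21512} = \frac{1}{\frac{279638}{13}} = \frac{13}{279638}$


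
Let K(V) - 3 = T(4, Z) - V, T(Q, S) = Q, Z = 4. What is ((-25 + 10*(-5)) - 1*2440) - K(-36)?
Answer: -2558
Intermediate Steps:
K(V) = 7 - V (K(V) = 3 + (4 - V) = 7 - V)
((-25 + 10*(-5)) - 1*2440) - K(-36) = ((-25 + 10*(-5)) - 1*2440) - (7 - 1*(-36)) = ((-25 - 50) - 2440) - (7 + 36) = (-75 - 2440) - 1*43 = -2515 - 43 = -2558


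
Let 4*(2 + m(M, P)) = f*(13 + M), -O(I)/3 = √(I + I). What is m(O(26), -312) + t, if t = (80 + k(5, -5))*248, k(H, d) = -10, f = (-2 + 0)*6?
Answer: 17319 + 18*√13 ≈ 17384.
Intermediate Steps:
f = -12 (f = -2*6 = -12)
O(I) = -3*√2*√I (O(I) = -3*√(I + I) = -3*√2*√I)
t = 17360 (t = (80 - 10)*248 = 70*248 = 17360)
m(M, P) = -41 - 3*M (m(M, P) = -2 + (-12*(13 + M))/4 = -2 + (-156 - 12*M)/4 = -2 + (-39 - 3*M) = -41 - 3*M)
m(O(26), -312) + t = (-41 - (-9)*√2*√26) + 17360 = (-41 - (-18)*√13) + 17360 = (-41 + 18*√13) + 17360 = 17319 + 18*√13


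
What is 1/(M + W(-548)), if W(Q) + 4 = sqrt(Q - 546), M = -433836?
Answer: -216920/94108573347 - I*sqrt(1094)/188217146694 ≈ -2.305e-6 - 1.7573e-10*I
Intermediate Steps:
W(Q) = -4 + sqrt(-546 + Q) (W(Q) = -4 + sqrt(Q - 546) = -4 + sqrt(-546 + Q))
1/(M + W(-548)) = 1/(-433836 + (-4 + sqrt(-546 - 548))) = 1/(-433836 + (-4 + sqrt(-1094))) = 1/(-433836 + (-4 + I*sqrt(1094))) = 1/(-433840 + I*sqrt(1094))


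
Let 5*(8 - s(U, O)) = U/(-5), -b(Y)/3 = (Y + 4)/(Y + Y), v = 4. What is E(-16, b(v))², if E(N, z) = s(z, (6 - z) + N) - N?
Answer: 356409/625 ≈ 570.25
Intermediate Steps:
b(Y) = -3*(4 + Y)/(2*Y) (b(Y) = -3*(Y + 4)/(Y + Y) = -3*(4 + Y)/(2*Y))
s(U, O) = 8 + U/25 (s(U, O) = 8 - U/(5*(-5)) = 8 - U*(-1)/(5*5) = 8 - (-1)*U/25 = 8 + U/25)
E(N, z) = 8 - N + z/25 (E(N, z) = (8 + z/25) - N = 8 - N + z/25)
E(-16, b(v))² = (8 - 1*(-16) + (-3/2 - 6/4)/25)² = (8 + 16 + (-3/2 - 6*¼)/25)² = (8 + 16 + (-3/2 - 3/2)/25)² = (8 + 16 + (1/25)*(-3))² = (8 + 16 - 3/25)² = (597/25)² = 356409/625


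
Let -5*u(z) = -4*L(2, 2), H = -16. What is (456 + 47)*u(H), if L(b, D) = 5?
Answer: 2012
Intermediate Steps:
u(z) = 4 (u(z) = -(-4)*5/5 = -1/5*(-20) = 4)
(456 + 47)*u(H) = (456 + 47)*4 = 503*4 = 2012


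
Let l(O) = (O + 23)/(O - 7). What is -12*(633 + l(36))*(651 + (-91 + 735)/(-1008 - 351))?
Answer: -2245647040/453 ≈ -4.9573e+6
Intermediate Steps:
l(O) = (23 + O)/(-7 + O)
-12*(633 + l(36))*(651 + (-91 + 735)/(-1008 - 351)) = -12*(633 + (23 + 36)/(-7 + 36))*(651 + (-91 + 735)/(-1008 - 351)) = -12*(633 + 59/29)*(651 + 644/(-1359)) = -12*(633 + (1/29)*59)*(651 + 644*(-1/1359)) = -12*(633 + 59/29)*(651 - 644/1359) = -220992*884065/(29*1359) = -12*561411760/1359 = -2245647040/453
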